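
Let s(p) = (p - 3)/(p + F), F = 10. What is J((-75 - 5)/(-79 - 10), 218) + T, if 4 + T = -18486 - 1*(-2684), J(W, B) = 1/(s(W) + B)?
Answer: -3339380068/211273 ≈ -15806.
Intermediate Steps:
s(p) = (-3 + p)/(10 + p) (s(p) = (p - 3)/(p + 10) = (-3 + p)/(10 + p))
J(W, B) = 1/(B + (-3 + W)/(10 + W)) (J(W, B) = 1/((-3 + W)/(10 + W) + B) = 1/(B + (-3 + W)/(10 + W)))
T = -15806 (T = -4 + (-18486 - 1*(-2684)) = -4 + (-18486 + 2684) = -4 - 15802 = -15806)
J((-75 - 5)/(-79 - 10), 218) + T = (10 + (-75 - 5)/(-79 - 10))/(-3 + (-75 - 5)/(-79 - 10) + 218*(10 + (-75 - 5)/(-79 - 10))) - 15806 = (10 - 80/(-89))/(-3 - 80/(-89) + 218*(10 - 80/(-89))) - 15806 = (10 - 80*(-1/89))/(-3 - 80*(-1/89) + 218*(10 - 80*(-1/89))) - 15806 = (10 + 80/89)/(-3 + 80/89 + 218*(10 + 80/89)) - 15806 = (970/89)/(-3 + 80/89 + 218*(970/89)) - 15806 = (970/89)/(-3 + 80/89 + 211460/89) - 15806 = (970/89)/(211273/89) - 15806 = (89/211273)*(970/89) - 15806 = 970/211273 - 15806 = -3339380068/211273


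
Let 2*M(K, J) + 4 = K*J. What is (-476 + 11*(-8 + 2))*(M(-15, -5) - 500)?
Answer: 251759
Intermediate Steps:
M(K, J) = -2 + J*K/2 (M(K, J) = -2 + (K*J)/2 = -2 + (J*K)/2 = -2 + J*K/2)
(-476 + 11*(-8 + 2))*(M(-15, -5) - 500) = (-476 + 11*(-8 + 2))*((-2 + (½)*(-5)*(-15)) - 500) = (-476 + 11*(-6))*((-2 + 75/2) - 500) = (-476 - 66)*(71/2 - 500) = -542*(-929/2) = 251759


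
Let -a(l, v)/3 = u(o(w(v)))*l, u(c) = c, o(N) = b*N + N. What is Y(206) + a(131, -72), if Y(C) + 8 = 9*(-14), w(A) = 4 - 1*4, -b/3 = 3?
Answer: -134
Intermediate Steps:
b = -9 (b = -3*3 = -9)
w(A) = 0 (w(A) = 4 - 4 = 0)
o(N) = -8*N (o(N) = -9*N + N = -8*N)
Y(C) = -134 (Y(C) = -8 + 9*(-14) = -8 - 126 = -134)
a(l, v) = 0 (a(l, v) = -3*(-8*0)*l = -0*l = -3*0 = 0)
Y(206) + a(131, -72) = -134 + 0 = -134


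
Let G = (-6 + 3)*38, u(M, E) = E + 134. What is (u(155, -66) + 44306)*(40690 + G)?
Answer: 1800519424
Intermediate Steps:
u(M, E) = 134 + E
G = -114 (G = -3*38 = -114)
(u(155, -66) + 44306)*(40690 + G) = ((134 - 66) + 44306)*(40690 - 114) = (68 + 44306)*40576 = 44374*40576 = 1800519424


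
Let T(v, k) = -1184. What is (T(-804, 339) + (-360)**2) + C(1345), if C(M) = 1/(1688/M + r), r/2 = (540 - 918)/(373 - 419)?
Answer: 70273632279/547234 ≈ 1.2842e+5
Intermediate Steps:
r = 378/23 (r = 2*((540 - 918)/(373 - 419)) = 2*(-378/(-46)) = 2*(-378*(-1/46)) = 2*(189/23) = 378/23 ≈ 16.435)
C(M) = 1/(378/23 + 1688/M) (C(M) = 1/(1688/M + 378/23) = 1/(378/23 + 1688/M))
(T(-804, 339) + (-360)**2) + C(1345) = (-1184 + (-360)**2) + (23/2)*1345/(19412 + 189*1345) = (-1184 + 129600) + (23/2)*1345/(19412 + 254205) = 128416 + (23/2)*1345/273617 = 128416 + (23/2)*1345*(1/273617) = 128416 + 30935/547234 = 70273632279/547234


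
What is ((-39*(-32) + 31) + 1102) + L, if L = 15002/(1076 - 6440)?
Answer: 6378341/2682 ≈ 2378.2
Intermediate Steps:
L = -7501/2682 (L = 15002/(-5364) = 15002*(-1/5364) = -7501/2682 ≈ -2.7968)
((-39*(-32) + 31) + 1102) + L = ((-39*(-32) + 31) + 1102) - 7501/2682 = ((1248 + 31) + 1102) - 7501/2682 = (1279 + 1102) - 7501/2682 = 2381 - 7501/2682 = 6378341/2682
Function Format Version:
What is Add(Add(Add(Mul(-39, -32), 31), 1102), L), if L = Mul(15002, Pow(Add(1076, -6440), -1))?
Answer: Rational(6378341, 2682) ≈ 2378.2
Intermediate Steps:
L = Rational(-7501, 2682) (L = Mul(15002, Pow(-5364, -1)) = Mul(15002, Rational(-1, 5364)) = Rational(-7501, 2682) ≈ -2.7968)
Add(Add(Add(Mul(-39, -32), 31), 1102), L) = Add(Add(Add(Mul(-39, -32), 31), 1102), Rational(-7501, 2682)) = Add(Add(Add(1248, 31), 1102), Rational(-7501, 2682)) = Add(Add(1279, 1102), Rational(-7501, 2682)) = Add(2381, Rational(-7501, 2682)) = Rational(6378341, 2682)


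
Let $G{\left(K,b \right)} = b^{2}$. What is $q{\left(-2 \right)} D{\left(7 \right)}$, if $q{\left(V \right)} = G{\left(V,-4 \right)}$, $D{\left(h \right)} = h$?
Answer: $112$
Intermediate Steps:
$q{\left(V \right)} = 16$ ($q{\left(V \right)} = \left(-4\right)^{2} = 16$)
$q{\left(-2 \right)} D{\left(7 \right)} = 16 \cdot 7 = 112$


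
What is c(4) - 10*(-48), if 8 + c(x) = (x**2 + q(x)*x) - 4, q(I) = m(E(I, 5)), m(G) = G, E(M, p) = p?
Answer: 504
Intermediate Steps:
q(I) = 5
c(x) = -12 + x**2 + 5*x (c(x) = -8 + ((x**2 + 5*x) - 4) = -8 + (-4 + x**2 + 5*x) = -12 + x**2 + 5*x)
c(4) - 10*(-48) = (-12 + 4**2 + 5*4) - 10*(-48) = (-12 + 16 + 20) + 480 = 24 + 480 = 504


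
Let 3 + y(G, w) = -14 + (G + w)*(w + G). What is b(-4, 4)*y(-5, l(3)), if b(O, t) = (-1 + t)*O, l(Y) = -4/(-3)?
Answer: 128/3 ≈ 42.667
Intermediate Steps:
l(Y) = 4/3 (l(Y) = -4*(-1/3) = 4/3)
b(O, t) = O*(-1 + t)
y(G, w) = -17 + (G + w)**2 (y(G, w) = -3 + (-14 + (G + w)*(w + G)) = -3 + (-14 + (G + w)*(G + w)) = -3 + (-14 + (G + w)**2) = -17 + (G + w)**2)
b(-4, 4)*y(-5, l(3)) = (-4*(-1 + 4))*(-17 + (-5 + 4/3)**2) = (-4*3)*(-17 + (-11/3)**2) = -12*(-17 + 121/9) = -12*(-32/9) = 128/3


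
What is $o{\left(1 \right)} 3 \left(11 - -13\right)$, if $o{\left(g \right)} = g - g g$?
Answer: $0$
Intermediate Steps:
$o{\left(g \right)} = g - g^{2}$
$o{\left(1 \right)} 3 \left(11 - -13\right) = 1 \left(1 - 1\right) 3 \left(11 - -13\right) = 1 \left(1 - 1\right) 3 \left(11 + 13\right) = 1 \cdot 0 \cdot 3 \cdot 24 = 0 \cdot 3 \cdot 24 = 0 \cdot 24 = 0$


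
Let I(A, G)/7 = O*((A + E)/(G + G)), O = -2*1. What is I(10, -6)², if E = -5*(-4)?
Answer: 1225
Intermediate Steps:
E = 20
O = -2
I(A, G) = -7*(20 + A)/G (I(A, G) = 7*(-2*(A + 20)/(G + G)) = 7*(-2*(20 + A)/(2*G)) = 7*(-2*(20 + A)*1/(2*G)) = 7*(-(20 + A)/G) = -7*(20 + A)/G)
I(10, -6)² = (7*(-20 - 1*10)/(-6))² = (7*(-⅙)*(-20 - 10))² = (7*(-⅙)*(-30))² = 35² = 1225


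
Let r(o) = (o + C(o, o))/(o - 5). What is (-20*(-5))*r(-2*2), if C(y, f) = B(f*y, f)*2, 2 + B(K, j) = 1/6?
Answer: 2300/27 ≈ 85.185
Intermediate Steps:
B(K, j) = -11/6 (B(K, j) = -2 + 1/6 = -11/6)
C(y, f) = -11/3 (C(y, f) = -11/6*2 = -11/3)
r(o) = (-11/3 + o)/(-5 + o) (r(o) = (o - 11/3)/(o - 5) = (-11/3 + o)/(-5 + o))
(-20*(-5))*r(-2*2) = (-20*(-5))*((-11/3 - 2*2)/(-5 - 2*2)) = 100*((-11/3 - 4)/(-5 - 4)) = 100*(-23/3/(-9)) = 100*(-1/9*(-23/3)) = 100*(23/27) = 2300/27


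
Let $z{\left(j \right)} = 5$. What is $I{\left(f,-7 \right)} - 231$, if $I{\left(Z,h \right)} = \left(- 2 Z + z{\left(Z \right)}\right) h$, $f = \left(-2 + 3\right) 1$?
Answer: $-252$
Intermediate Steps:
$f = 1$ ($f = 1 \cdot 1 = 1$)
$I{\left(Z,h \right)} = h \left(5 - 2 Z\right)$ ($I{\left(Z,h \right)} = \left(- 2 Z + 5\right) h = \left(5 - 2 Z\right) h = h \left(5 - 2 Z\right)$)
$I{\left(f,-7 \right)} - 231 = - 7 \left(5 - 2\right) - 231 = \left(-7\right) 3 - 231 = -21 - 231 = -252$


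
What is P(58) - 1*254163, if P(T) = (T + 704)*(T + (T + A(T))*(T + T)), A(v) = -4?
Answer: 4563201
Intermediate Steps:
P(T) = (704 + T)*(T + 2*T*(-4 + T)) (P(T) = (T + 704)*(T + (T - 4)*(T + T)) = (704 + T)*(T + (-4 + T)*(2*T)) = (704 + T)*(T + 2*T*(-4 + T)))
P(58) - 1*254163 = 58*(-4928 + 2*58² + 1401*58) - 1*254163 = 58*(-4928 + 2*3364 + 81258) - 254163 = 58*(-4928 + 6728 + 81258) - 254163 = 58*83058 - 254163 = 4817364 - 254163 = 4563201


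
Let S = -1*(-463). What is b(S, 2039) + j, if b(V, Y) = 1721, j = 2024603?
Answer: 2026324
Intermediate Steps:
S = 463
b(S, 2039) + j = 1721 + 2024603 = 2026324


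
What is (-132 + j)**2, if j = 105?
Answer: 729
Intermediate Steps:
(-132 + j)**2 = (-132 + 105)**2 = (-27)**2 = 729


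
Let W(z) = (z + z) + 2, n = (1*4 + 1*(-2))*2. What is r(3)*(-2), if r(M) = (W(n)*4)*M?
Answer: -240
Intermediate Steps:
n = 4 (n = (4 - 2)*2 = 2*2 = 4)
W(z) = 2 + 2*z (W(z) = 2*z + 2 = 2 + 2*z)
r(M) = 40*M (r(M) = ((2 + 2*4)*4)*M = ((2 + 8)*4)*M = (10*4)*M = 40*M)
r(3)*(-2) = (40*3)*(-2) = 120*(-2) = -240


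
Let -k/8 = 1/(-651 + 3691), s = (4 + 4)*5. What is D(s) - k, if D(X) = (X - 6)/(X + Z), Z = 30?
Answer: 1299/2660 ≈ 0.48835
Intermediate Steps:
s = 40 (s = 8*5 = 40)
D(X) = (-6 + X)/(30 + X) (D(X) = (X - 6)/(X + 30) = (-6 + X)/(30 + X))
k = -1/380 (k = -8/(-651 + 3691) = -8/3040 = -8*1/3040 = -1/380 ≈ -0.0026316)
D(s) - k = (-6 + 40)/(30 + 40) - 1*(-1/380) = 34/70 + 1/380 = (1/70)*34 + 1/380 = 17/35 + 1/380 = 1299/2660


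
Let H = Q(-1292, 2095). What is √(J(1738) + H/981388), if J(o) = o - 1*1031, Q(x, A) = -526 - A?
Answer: √170231242302165/490694 ≈ 26.589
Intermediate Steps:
H = -2621 (H = -526 - 1*2095 = -526 - 2095 = -2621)
J(o) = -1031 + o (J(o) = o - 1031 = -1031 + o)
√(J(1738) + H/981388) = √((-1031 + 1738) - 2621/981388) = √(707 - 2621*1/981388) = √(707 - 2621/981388) = √(693838695/981388) = √170231242302165/490694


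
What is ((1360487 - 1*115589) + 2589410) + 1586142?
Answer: 5420450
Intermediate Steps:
((1360487 - 1*115589) + 2589410) + 1586142 = ((1360487 - 115589) + 2589410) + 1586142 = (1244898 + 2589410) + 1586142 = 3834308 + 1586142 = 5420450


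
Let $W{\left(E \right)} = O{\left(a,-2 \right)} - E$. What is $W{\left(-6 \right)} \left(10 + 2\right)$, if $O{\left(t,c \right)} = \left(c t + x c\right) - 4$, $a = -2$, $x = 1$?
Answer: $48$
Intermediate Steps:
$O{\left(t,c \right)} = -4 + c + c t$ ($O{\left(t,c \right)} = \left(c t + 1 c\right) - 4 = \left(c t + c\right) - 4 = \left(c + c t\right) - 4 = -4 + c + c t$)
$W{\left(E \right)} = -2 - E$ ($W{\left(E \right)} = \left(-4 - 2 - -4\right) - E = \left(-4 - 2 + 4\right) - E = -2 - E$)
$W{\left(-6 \right)} \left(10 + 2\right) = \left(-2 - -6\right) \left(10 + 2\right) = \left(-2 + 6\right) 12 = 4 \cdot 12 = 48$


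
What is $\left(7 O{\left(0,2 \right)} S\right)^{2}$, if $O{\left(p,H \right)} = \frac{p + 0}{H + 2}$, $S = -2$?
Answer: $0$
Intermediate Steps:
$O{\left(p,H \right)} = \frac{p}{2 + H}$
$\left(7 O{\left(0,2 \right)} S\right)^{2} = \left(7 \frac{0}{2 + 2} \left(-2\right)\right)^{2} = \left(7 \cdot \frac{0}{4} \left(-2\right)\right)^{2} = \left(7 \cdot 0 \cdot \frac{1}{4} \left(-2\right)\right)^{2} = \left(7 \cdot 0 \left(-2\right)\right)^{2} = \left(0 \left(-2\right)\right)^{2} = 0^{2} = 0$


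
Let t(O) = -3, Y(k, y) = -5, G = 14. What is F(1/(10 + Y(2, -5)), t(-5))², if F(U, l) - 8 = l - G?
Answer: 81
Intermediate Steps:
F(U, l) = -6 + l (F(U, l) = 8 + (l - 1*14) = 8 + (l - 14) = 8 + (-14 + l) = -6 + l)
F(1/(10 + Y(2, -5)), t(-5))² = (-6 - 3)² = (-9)² = 81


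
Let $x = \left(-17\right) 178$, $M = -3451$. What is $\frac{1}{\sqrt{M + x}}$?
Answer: $- \frac{i \sqrt{6477}}{6477} \approx - 0.012425 i$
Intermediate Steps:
$x = -3026$
$\frac{1}{\sqrt{M + x}} = \frac{1}{\sqrt{-3451 - 3026}} = \frac{1}{\sqrt{-6477}} = \frac{1}{i \sqrt{6477}} = - \frac{i \sqrt{6477}}{6477}$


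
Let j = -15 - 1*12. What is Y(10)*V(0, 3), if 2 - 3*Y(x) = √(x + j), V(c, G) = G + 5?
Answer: 16/3 - 8*I*√17/3 ≈ 5.3333 - 10.995*I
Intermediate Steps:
V(c, G) = 5 + G
j = -27 (j = -15 - 12 = -27)
Y(x) = ⅔ - √(-27 + x)/3 (Y(x) = ⅔ - √(x - 27)/3 = ⅔ - √(-27 + x)/3)
Y(10)*V(0, 3) = (⅔ - √(-27 + 10)/3)*(5 + 3) = (⅔ - I*√17/3)*8 = 16/3 - 8*I*√17/3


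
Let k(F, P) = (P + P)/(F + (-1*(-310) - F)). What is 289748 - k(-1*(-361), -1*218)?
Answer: 44911158/155 ≈ 2.8975e+5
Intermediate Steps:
k(F, P) = P/155 (k(F, P) = (2*P)/(F + (310 - F)) = (2*P)/310 = (2*P)*(1/310) = P/155)
289748 - k(-1*(-361), -1*218) = 289748 - (-1*218)/155 = 289748 - (-218)/155 = 289748 - 1*(-218/155) = 289748 + 218/155 = 44911158/155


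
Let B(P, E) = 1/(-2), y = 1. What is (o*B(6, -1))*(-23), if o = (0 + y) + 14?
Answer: 345/2 ≈ 172.50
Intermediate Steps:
o = 15 (o = (0 + 1) + 14 = 1 + 14 = 15)
B(P, E) = -½
(o*B(6, -1))*(-23) = (15*(-½))*(-23) = -15/2*(-23) = 345/2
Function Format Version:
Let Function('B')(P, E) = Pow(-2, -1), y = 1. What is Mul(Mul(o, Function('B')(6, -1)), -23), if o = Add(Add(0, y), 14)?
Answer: Rational(345, 2) ≈ 172.50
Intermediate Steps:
o = 15 (o = Add(Add(0, 1), 14) = Add(1, 14) = 15)
Function('B')(P, E) = Rational(-1, 2)
Mul(Mul(o, Function('B')(6, -1)), -23) = Mul(Mul(15, Rational(-1, 2)), -23) = Mul(Rational(-15, 2), -23) = Rational(345, 2)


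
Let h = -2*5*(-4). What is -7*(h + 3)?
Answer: -301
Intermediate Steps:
h = 40 (h = -10*(-4) = 40)
-7*(h + 3) = -7*(40 + 3) = -7*43 = -301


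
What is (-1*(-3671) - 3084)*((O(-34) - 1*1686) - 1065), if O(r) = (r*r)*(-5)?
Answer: -5007697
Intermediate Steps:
O(r) = -5*r**2 (O(r) = r**2*(-5) = -5*r**2)
(-1*(-3671) - 3084)*((O(-34) - 1*1686) - 1065) = (-1*(-3671) - 3084)*((-5*(-34)**2 - 1*1686) - 1065) = (3671 - 3084)*((-5*1156 - 1686) - 1065) = 587*((-5780 - 1686) - 1065) = 587*(-7466 - 1065) = 587*(-8531) = -5007697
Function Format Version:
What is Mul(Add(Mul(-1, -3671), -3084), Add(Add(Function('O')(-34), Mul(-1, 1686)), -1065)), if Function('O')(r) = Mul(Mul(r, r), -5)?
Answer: -5007697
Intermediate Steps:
Function('O')(r) = Mul(-5, Pow(r, 2)) (Function('O')(r) = Mul(Pow(r, 2), -5) = Mul(-5, Pow(r, 2)))
Mul(Add(Mul(-1, -3671), -3084), Add(Add(Function('O')(-34), Mul(-1, 1686)), -1065)) = Mul(Add(Mul(-1, -3671), -3084), Add(Add(Mul(-5, Pow(-34, 2)), Mul(-1, 1686)), -1065)) = Mul(Add(3671, -3084), Add(Add(Mul(-5, 1156), -1686), -1065)) = Mul(587, Add(Add(-5780, -1686), -1065)) = Mul(587, Add(-7466, -1065)) = Mul(587, -8531) = -5007697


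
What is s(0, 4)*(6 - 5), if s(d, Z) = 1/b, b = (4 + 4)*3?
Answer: 1/24 ≈ 0.041667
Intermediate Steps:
b = 24 (b = 8*3 = 24)
s(d, Z) = 1/24
s(0, 4)*(6 - 5) = (6 - 5)/24 = (1/24)*1 = 1/24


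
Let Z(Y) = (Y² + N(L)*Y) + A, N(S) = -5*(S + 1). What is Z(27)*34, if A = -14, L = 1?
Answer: 15130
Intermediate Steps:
N(S) = -5 - 5*S (N(S) = -5*(1 + S) = -5 - 5*S)
Z(Y) = -14 + Y² - 10*Y (Z(Y) = (Y² + (-5 - 5*1)*Y) - 14 = (Y² + (-5 - 5)*Y) - 14 = (Y² - 10*Y) - 14 = -14 + Y² - 10*Y)
Z(27)*34 = (-14 + 27² - 10*27)*34 = (-14 + 729 - 270)*34 = 445*34 = 15130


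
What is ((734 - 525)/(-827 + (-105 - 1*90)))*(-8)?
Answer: 836/511 ≈ 1.6360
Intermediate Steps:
((734 - 525)/(-827 + (-105 - 1*90)))*(-8) = (209/(-827 + (-105 - 90)))*(-8) = (209/(-827 - 195))*(-8) = (209/(-1022))*(-8) = (209*(-1/1022))*(-8) = -209/1022*(-8) = 836/511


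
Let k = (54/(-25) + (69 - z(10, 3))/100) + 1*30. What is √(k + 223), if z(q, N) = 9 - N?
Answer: √25147/10 ≈ 15.858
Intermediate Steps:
k = 2847/100 (k = (54/(-25) + (69 - (9 - 1*3))/100) + 1*30 = (54*(-1/25) + (69 - (9 - 3))*(1/100)) + 30 = (-54/25 + (69 - 1*6)*(1/100)) + 30 = (-54/25 + (69 - 6)*(1/100)) + 30 = (-54/25 + 63*(1/100)) + 30 = (-54/25 + 63/100) + 30 = -153/100 + 30 = 2847/100 ≈ 28.470)
√(k + 223) = √(2847/100 + 223) = √(25147/100) = √25147/10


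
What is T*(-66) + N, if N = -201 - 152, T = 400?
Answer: -26753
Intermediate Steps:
N = -353
T*(-66) + N = 400*(-66) - 353 = -26400 - 353 = -26753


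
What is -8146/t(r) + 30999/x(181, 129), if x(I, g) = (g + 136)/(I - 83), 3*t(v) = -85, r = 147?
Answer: 52939548/4505 ≈ 11751.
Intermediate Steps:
t(v) = -85/3 (t(v) = (1/3)*(-85) = -85/3)
x(I, g) = (136 + g)/(-83 + I)
-8146/t(r) + 30999/x(181, 129) = -8146/(-85/3) + 30999/(((136 + 129)/(-83 + 181))) = -8146*(-3/85) + 30999/((265/98)) = 24438/85 + 30999/(((1/98)*265)) = 24438/85 + 30999/(265/98) = 24438/85 + 30999*(98/265) = 24438/85 + 3037902/265 = 52939548/4505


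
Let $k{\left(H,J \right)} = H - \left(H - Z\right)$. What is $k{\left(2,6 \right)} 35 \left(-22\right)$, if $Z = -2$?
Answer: $1540$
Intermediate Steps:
$k{\left(H,J \right)} = -2$ ($k{\left(H,J \right)} = H - \left(2 + H\right) = -2$)
$k{\left(2,6 \right)} 35 \left(-22\right) = \left(-2\right) 35 \left(-22\right) = \left(-70\right) \left(-22\right) = 1540$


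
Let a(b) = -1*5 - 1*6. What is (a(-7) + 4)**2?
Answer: 49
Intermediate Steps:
a(b) = -11 (a(b) = -5 - 6 = -11)
(a(-7) + 4)**2 = (-11 + 4)**2 = (-7)**2 = 49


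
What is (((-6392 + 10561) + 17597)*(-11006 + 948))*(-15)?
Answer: 3283836420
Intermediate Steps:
(((-6392 + 10561) + 17597)*(-11006 + 948))*(-15) = ((4169 + 17597)*(-10058))*(-15) = (21766*(-10058))*(-15) = -218922428*(-15) = 3283836420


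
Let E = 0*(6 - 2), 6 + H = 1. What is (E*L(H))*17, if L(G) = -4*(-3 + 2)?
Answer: 0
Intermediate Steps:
H = -5 (H = -6 + 1 = -5)
L(G) = 4 (L(G) = -4*(-1) = 4)
E = 0 (E = 0*4 = 0)
(E*L(H))*17 = (0*4)*17 = 0*17 = 0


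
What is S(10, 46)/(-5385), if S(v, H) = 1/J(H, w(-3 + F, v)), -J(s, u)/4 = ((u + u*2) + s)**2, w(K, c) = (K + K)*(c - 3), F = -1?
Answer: 1/320601360 ≈ 3.1191e-9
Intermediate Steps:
w(K, c) = 2*K*(-3 + c) (w(K, c) = (2*K)*(-3 + c) = 2*K*(-3 + c))
J(s, u) = -4*(s + 3*u)**2 (J(s, u) = -4*((u + u*2) + s)**2 = -4*((u + 2*u) + s)**2 = -4*(3*u + s)**2 = -4*(s + 3*u)**2)
S(v, H) = -1/(4*(72 + H - 24*v)**2) (S(v, H) = 1/(-4*(H + 3*(2*(-3 - 1)*(-3 + v)))**2) = 1/(-4*(H + 3*(2*(-4)*(-3 + v)))**2) = 1/(-4*(H + 3*(24 - 8*v))**2) = 1/(-4*(H + (72 - 24*v))**2) = 1/(-4*(72 + H - 24*v)**2) = -1/(4*(72 + H - 24*v)**2))
S(10, 46)/(-5385) = -1/(4*(72 + 46 - 24*10)**2)/(-5385) = -1/(4*(72 + 46 - 240)**2)*(-1/5385) = -1/4/(-122)**2*(-1/5385) = -1/4*1/14884*(-1/5385) = -1/59536*(-1/5385) = 1/320601360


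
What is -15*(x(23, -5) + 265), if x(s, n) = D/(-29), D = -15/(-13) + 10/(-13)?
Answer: -1498500/377 ≈ -3974.8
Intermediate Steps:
D = 5/13 (D = -15*(-1/13) + 10*(-1/13) = 15/13 - 10/13 = 5/13 ≈ 0.38462)
x(s, n) = -5/377 (x(s, n) = (5/13)/(-29) = (5/13)*(-1/29) = -5/377)
-15*(x(23, -5) + 265) = -15*(-5/377 + 265) = -15*99900/377 = -1498500/377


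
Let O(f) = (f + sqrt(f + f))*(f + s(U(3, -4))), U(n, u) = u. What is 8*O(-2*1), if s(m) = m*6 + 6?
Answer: 320 - 320*I ≈ 320.0 - 320.0*I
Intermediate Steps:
s(m) = 6 + 6*m (s(m) = 6*m + 6 = 6 + 6*m)
O(f) = (-18 + f)*(f + sqrt(2)*sqrt(f)) (O(f) = (f + sqrt(f + f))*(f + (6 + 6*(-4))) = (f + sqrt(2*f))*(f + (6 - 24)) = (f + sqrt(2)*sqrt(f))*(f - 18) = (f + sqrt(2)*sqrt(f))*(-18 + f) = (-18 + f)*(f + sqrt(2)*sqrt(f)))
8*O(-2*1) = 8*((-2*1)**2 - (-36) + sqrt(2)*(-2*1)**(3/2) - 18*sqrt(2)*sqrt(-2*1)) = 8*((-2)**2 - 18*(-2) + sqrt(2)*(-2)**(3/2) - 18*sqrt(2)*sqrt(-2)) = 8*(4 + 36 + sqrt(2)*(-2*I*sqrt(2)) - 18*sqrt(2)*I*sqrt(2)) = 8*(4 + 36 - 4*I - 36*I) = 8*(40 - 40*I) = 320 - 320*I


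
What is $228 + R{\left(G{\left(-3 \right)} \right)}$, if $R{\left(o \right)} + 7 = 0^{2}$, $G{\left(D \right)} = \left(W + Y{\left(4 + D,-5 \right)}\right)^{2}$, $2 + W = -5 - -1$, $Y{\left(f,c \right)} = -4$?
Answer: $221$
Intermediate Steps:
$W = -6$ ($W = -2 - 4 = -6$)
$G{\left(D \right)} = 100$ ($G{\left(D \right)} = \left(-6 - 4\right)^{2} = \left(-10\right)^{2} = 100$)
$R{\left(o \right)} = -7$ ($R{\left(o \right)} = -7 + 0^{2} = -7 + 0 = -7$)
$228 + R{\left(G{\left(-3 \right)} \right)} = 228 - 7 = 221$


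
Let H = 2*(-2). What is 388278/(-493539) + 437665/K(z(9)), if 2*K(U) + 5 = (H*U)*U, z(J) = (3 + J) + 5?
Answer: -144153427876/190999593 ≈ -754.73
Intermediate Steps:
z(J) = 8 + J
H = -4
K(U) = -5/2 - 2*U² (K(U) = -5/2 + ((-4*U)*U)/2 = -5/2 + (-4*U²)/2 = -5/2 - 2*U²)
388278/(-493539) + 437665/K(z(9)) = 388278/(-493539) + 437665/(-5/2 - 2*(8 + 9)²) = 388278*(-1/493539) + 437665/(-5/2 - 2*17²) = -129426/164513 + 437665/(-5/2 - 2*289) = -129426/164513 + 437665/(-5/2 - 578) = -129426/164513 + 437665/(-1161/2) = -129426/164513 + 437665*(-2/1161) = -129426/164513 - 875330/1161 = -144153427876/190999593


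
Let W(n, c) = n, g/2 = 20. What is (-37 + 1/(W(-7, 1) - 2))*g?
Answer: -13360/9 ≈ -1484.4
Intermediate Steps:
g = 40 (g = 2*20 = 40)
(-37 + 1/(W(-7, 1) - 2))*g = (-37 + 1/(-7 - 2))*40 = (-37 + 1/(-9))*40 = (-37 - 1/9)*40 = -334/9*40 = -13360/9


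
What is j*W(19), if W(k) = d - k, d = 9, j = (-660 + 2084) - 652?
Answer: -7720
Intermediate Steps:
j = 772 (j = 1424 - 652 = 772)
W(k) = 9 - k
j*W(19) = 772*(9 - 1*19) = 772*(9 - 19) = 772*(-10) = -7720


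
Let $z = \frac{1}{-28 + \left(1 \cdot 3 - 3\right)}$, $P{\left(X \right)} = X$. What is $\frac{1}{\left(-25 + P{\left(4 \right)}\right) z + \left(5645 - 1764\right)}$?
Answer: $\frac{4}{15527} \approx 0.00025762$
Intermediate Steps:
$z = - \frac{1}{28}$ ($z = \frac{1}{-28 + \left(3 - 3\right)} = \frac{1}{-28 + 0} = \frac{1}{-28} = - \frac{1}{28} \approx -0.035714$)
$\frac{1}{\left(-25 + P{\left(4 \right)}\right) z + \left(5645 - 1764\right)} = \frac{1}{\left(-25 + 4\right) \left(- \frac{1}{28}\right) + \left(5645 - 1764\right)} = \frac{1}{\left(-21\right) \left(- \frac{1}{28}\right) + 3881} = \frac{1}{\frac{3}{4} + 3881} = \frac{1}{\frac{15527}{4}} = \frac{4}{15527}$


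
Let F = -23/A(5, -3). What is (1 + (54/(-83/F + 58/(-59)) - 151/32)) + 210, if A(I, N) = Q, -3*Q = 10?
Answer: 85658371/423776 ≈ 202.13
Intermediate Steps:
Q = -10/3 (Q = -⅓*10 = -10/3 ≈ -3.3333)
A(I, N) = -10/3
F = 69/10 (F = -23/(-10/3) = -23*(-3/10) = 69/10 ≈ 6.9000)
(1 + (54/(-83/F + 58/(-59)) - 151/32)) + 210 = (1 + (54/(-83/69/10 + 58/(-59)) - 151/32)) + 210 = (1 + (54/(-83*10/69 + 58*(-1/59)) - 151*1/32)) + 210 = (1 + (54/(-830/69 - 58/59) - 151/32)) + 210 = (1 + (54/(-52972/4071) - 151/32)) + 210 = (1 + (54*(-4071/52972) - 151/32)) + 210 = (1 + (-109917/26486 - 151/32)) + 210 = (1 - 3758365/423776) + 210 = -3334589/423776 + 210 = 85658371/423776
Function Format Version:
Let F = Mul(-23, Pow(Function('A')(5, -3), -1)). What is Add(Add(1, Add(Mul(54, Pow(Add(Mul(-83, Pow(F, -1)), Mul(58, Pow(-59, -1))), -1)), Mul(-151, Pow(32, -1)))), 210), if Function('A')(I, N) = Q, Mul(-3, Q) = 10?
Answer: Rational(85658371, 423776) ≈ 202.13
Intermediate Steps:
Q = Rational(-10, 3) (Q = Mul(Rational(-1, 3), 10) = Rational(-10, 3) ≈ -3.3333)
Function('A')(I, N) = Rational(-10, 3)
F = Rational(69, 10) (F = Mul(-23, Pow(Rational(-10, 3), -1)) = Mul(-23, Rational(-3, 10)) = Rational(69, 10) ≈ 6.9000)
Add(Add(1, Add(Mul(54, Pow(Add(Mul(-83, Pow(F, -1)), Mul(58, Pow(-59, -1))), -1)), Mul(-151, Pow(32, -1)))), 210) = Add(Add(1, Add(Mul(54, Pow(Add(Mul(-83, Pow(Rational(69, 10), -1)), Mul(58, Pow(-59, -1))), -1)), Mul(-151, Pow(32, -1)))), 210) = Add(Add(1, Add(Mul(54, Pow(Add(Mul(-83, Rational(10, 69)), Mul(58, Rational(-1, 59))), -1)), Mul(-151, Rational(1, 32)))), 210) = Add(Add(1, Add(Mul(54, Pow(Add(Rational(-830, 69), Rational(-58, 59)), -1)), Rational(-151, 32))), 210) = Add(Add(1, Add(Mul(54, Pow(Rational(-52972, 4071), -1)), Rational(-151, 32))), 210) = Add(Add(1, Add(Mul(54, Rational(-4071, 52972)), Rational(-151, 32))), 210) = Add(Add(1, Add(Rational(-109917, 26486), Rational(-151, 32))), 210) = Add(Add(1, Rational(-3758365, 423776)), 210) = Add(Rational(-3334589, 423776), 210) = Rational(85658371, 423776)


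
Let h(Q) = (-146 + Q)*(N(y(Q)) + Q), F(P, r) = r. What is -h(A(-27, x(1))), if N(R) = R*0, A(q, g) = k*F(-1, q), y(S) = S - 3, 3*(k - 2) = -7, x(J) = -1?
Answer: 1233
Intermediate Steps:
k = -⅓ (k = 2 + (⅓)*(-7) = 2 - 7/3 = -⅓ ≈ -0.33333)
y(S) = -3 + S
A(q, g) = -q/3
N(R) = 0
h(Q) = Q*(-146 + Q) (h(Q) = (-146 + Q)*(0 + Q) = (-146 + Q)*Q = Q*(-146 + Q))
-h(A(-27, x(1))) = -(-⅓*(-27))*(-146 - ⅓*(-27)) = -9*(-146 + 9) = -9*(-137) = -1*(-1233) = 1233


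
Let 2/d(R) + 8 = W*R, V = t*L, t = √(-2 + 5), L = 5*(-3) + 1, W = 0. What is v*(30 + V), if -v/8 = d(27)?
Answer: 60 - 28*√3 ≈ 11.503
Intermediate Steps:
L = -14 (L = -15 + 1 = -14)
t = √3 ≈ 1.7320
V = -14*√3 (V = √3*(-14) = -14*√3 ≈ -24.249)
d(R) = -¼ (d(R) = 2/(-8 + 0*R) = 2/(-8 + 0) = 2/(-8) = 2*(-⅛) = -¼)
v = 2 (v = -8*(-¼) = 2)
v*(30 + V) = 2*(30 - 14*√3) = 60 - 28*√3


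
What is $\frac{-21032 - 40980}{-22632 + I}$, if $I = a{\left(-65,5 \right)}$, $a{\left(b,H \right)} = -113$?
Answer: $\frac{62012}{22745} \approx 2.7264$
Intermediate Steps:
$I = -113$
$\frac{-21032 - 40980}{-22632 + I} = \frac{-21032 - 40980}{-22632 - 113} = - \frac{62012}{-22745} = \left(-62012\right) \left(- \frac{1}{22745}\right) = \frac{62012}{22745}$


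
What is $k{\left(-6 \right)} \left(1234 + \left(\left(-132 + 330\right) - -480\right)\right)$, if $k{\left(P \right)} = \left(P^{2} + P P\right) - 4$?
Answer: $130016$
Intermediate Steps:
$k{\left(P \right)} = -4 + 2 P^{2}$ ($k{\left(P \right)} = \left(P^{2} + P^{2}\right) - 4 = 2 P^{2} - 4 = -4 + 2 P^{2}$)
$k{\left(-6 \right)} \left(1234 + \left(\left(-132 + 330\right) - -480\right)\right) = \left(-4 + 2 \left(-6\right)^{2}\right) \left(1234 + \left(\left(-132 + 330\right) - -480\right)\right) = \left(-4 + 2 \cdot 36\right) \left(1234 + \left(198 + 480\right)\right) = \left(-4 + 72\right) \left(1234 + 678\right) = 68 \cdot 1912 = 130016$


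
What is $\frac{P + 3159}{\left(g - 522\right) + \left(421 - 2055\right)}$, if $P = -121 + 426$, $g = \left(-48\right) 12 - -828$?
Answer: $- \frac{433}{238} \approx -1.8193$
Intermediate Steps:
$g = 252$ ($g = -576 + 828 = 252$)
$P = 305$
$\frac{P + 3159}{\left(g - 522\right) + \left(421 - 2055\right)} = \frac{305 + 3159}{\left(252 - 522\right) + \left(421 - 2055\right)} = \frac{3464}{\left(252 - 522\right) + \left(421 - 2055\right)} = \frac{3464}{-270 - 1634} = \frac{3464}{-1904} = 3464 \left(- \frac{1}{1904}\right) = - \frac{433}{238}$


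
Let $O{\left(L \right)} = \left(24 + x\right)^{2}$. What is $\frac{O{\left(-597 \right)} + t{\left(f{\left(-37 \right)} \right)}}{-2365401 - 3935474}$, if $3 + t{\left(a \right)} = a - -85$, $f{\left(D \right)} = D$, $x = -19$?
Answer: $- \frac{2}{180025} \approx -1.111 \cdot 10^{-5}$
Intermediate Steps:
$O{\left(L \right)} = 25$ ($O{\left(L \right)} = \left(24 - 19\right)^{2} = 5^{2} = 25$)
$t{\left(a \right)} = 82 + a$ ($t{\left(a \right)} = -3 + \left(a - -85\right) = -3 + \left(a + 85\right) = -3 + \left(85 + a\right) = 82 + a$)
$\frac{O{\left(-597 \right)} + t{\left(f{\left(-37 \right)} \right)}}{-2365401 - 3935474} = \frac{25 + \left(82 - 37\right)}{-2365401 - 3935474} = \frac{25 + 45}{-6300875} = 70 \left(- \frac{1}{6300875}\right) = - \frac{2}{180025}$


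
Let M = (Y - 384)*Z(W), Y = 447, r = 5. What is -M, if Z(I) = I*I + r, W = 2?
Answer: -567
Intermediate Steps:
Z(I) = 5 + I² (Z(I) = I*I + 5 = I² + 5 = 5 + I²)
M = 567 (M = (447 - 384)*(5 + 2²) = 63*(5 + 4) = 63*9 = 567)
-M = -1*567 = -567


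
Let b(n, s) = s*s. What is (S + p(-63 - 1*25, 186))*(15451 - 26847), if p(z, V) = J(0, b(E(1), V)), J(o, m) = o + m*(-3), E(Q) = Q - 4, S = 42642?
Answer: 696819816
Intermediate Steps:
E(Q) = -4 + Q
b(n, s) = s²
J(o, m) = o - 3*m
p(z, V) = -3*V² (p(z, V) = 0 - 3*V² = -3*V²)
(S + p(-63 - 1*25, 186))*(15451 - 26847) = (42642 - 3*186²)*(15451 - 26847) = (42642 - 3*34596)*(-11396) = (42642 - 103788)*(-11396) = -61146*(-11396) = 696819816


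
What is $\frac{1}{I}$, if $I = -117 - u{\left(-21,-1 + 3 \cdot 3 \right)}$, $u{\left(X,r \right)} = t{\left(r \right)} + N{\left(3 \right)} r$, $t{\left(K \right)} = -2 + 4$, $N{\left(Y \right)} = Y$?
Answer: $- \frac{1}{143} \approx -0.006993$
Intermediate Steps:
$t{\left(K \right)} = 2$
$u{\left(X,r \right)} = 2 + 3 r$
$I = -143$ ($I = -117 - \left(2 + 3 \left(-1 + 3 \cdot 3\right)\right) = -117 - \left(2 + 3 \left(-1 + 9\right)\right) = -117 - \left(2 + 3 \cdot 8\right) = -117 - \left(2 + 24\right) = -117 - 26 = -143$)
$\frac{1}{I} = \frac{1}{-143} = - \frac{1}{143}$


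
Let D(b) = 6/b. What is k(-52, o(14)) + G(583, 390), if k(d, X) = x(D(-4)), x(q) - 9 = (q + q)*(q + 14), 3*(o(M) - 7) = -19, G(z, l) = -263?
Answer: -583/2 ≈ -291.50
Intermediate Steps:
o(M) = ⅔ (o(M) = 7 + (⅓)*(-19) = 7 - 19/3 = ⅔)
x(q) = 9 + 2*q*(14 + q) (x(q) = 9 + (q + q)*(q + 14) = 9 + (2*q)*(14 + q) = 9 + 2*q*(14 + q))
k(d, X) = -57/2 (k(d, X) = 9 + 2*(6/(-4))² + 28*(6/(-4)) = 9 + 2*(6*(-¼))² + 28*(6*(-¼)) = 9 + 2*(-3/2)² + 28*(-3/2) = 9 + 2*(9/4) - 42 = 9 + 9/2 - 42 = -57/2)
k(-52, o(14)) + G(583, 390) = -57/2 - 263 = -583/2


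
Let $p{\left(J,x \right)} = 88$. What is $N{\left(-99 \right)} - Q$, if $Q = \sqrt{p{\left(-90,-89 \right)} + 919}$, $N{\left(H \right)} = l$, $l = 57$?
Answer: $57 - \sqrt{1007} \approx 25.267$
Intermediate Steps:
$N{\left(H \right)} = 57$
$Q = \sqrt{1007}$ ($Q = \sqrt{88 + 919} = \sqrt{1007} \approx 31.733$)
$N{\left(-99 \right)} - Q = 57 - \sqrt{1007}$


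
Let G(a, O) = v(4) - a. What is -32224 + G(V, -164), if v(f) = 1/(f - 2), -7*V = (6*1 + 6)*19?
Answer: -450673/14 ≈ -32191.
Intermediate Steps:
V = -228/7 (V = -(6*1 + 6)*19/7 = -(6 + 6)*19/7 = -12*19/7 = -⅐*228 = -228/7 ≈ -32.571)
v(f) = 1/(-2 + f)
G(a, O) = ½ - a (G(a, O) = 1/(-2 + 4) - a = 1/2 - a = ½ - a)
-32224 + G(V, -164) = -32224 + (½ - 1*(-228/7)) = -32224 + (½ + 228/7) = -32224 + 463/14 = -450673/14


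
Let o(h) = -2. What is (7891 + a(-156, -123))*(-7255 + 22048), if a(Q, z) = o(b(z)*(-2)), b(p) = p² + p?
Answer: 116701977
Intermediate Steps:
b(p) = p + p²
a(Q, z) = -2
(7891 + a(-156, -123))*(-7255 + 22048) = (7891 - 2)*(-7255 + 22048) = 7889*14793 = 116701977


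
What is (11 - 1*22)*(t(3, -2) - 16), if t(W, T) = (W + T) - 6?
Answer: 231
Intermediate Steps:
t(W, T) = -6 + T + W (t(W, T) = (T + W) - 6 = -6 + T + W)
(11 - 1*22)*(t(3, -2) - 16) = (11 - 1*22)*((-6 - 2 + 3) - 16) = (11 - 22)*(-5 - 16) = -11*(-21) = 231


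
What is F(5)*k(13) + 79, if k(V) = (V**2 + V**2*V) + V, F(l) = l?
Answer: 11974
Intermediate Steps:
k(V) = V + V**2 + V**3 (k(V) = (V**2 + V**3) + V = V + V**2 + V**3)
F(5)*k(13) + 79 = 5*(13*(1 + 13 + 13**2)) + 79 = 5*(13*(1 + 13 + 169)) + 79 = 5*(13*183) + 79 = 5*2379 + 79 = 11895 + 79 = 11974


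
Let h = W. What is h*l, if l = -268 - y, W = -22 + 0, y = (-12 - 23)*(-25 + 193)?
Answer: -123464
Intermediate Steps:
y = -5880 (y = -35*168 = -5880)
W = -22
h = -22
l = 5612 (l = -268 - 1*(-5880) = -268 + 5880 = 5612)
h*l = -22*5612 = -123464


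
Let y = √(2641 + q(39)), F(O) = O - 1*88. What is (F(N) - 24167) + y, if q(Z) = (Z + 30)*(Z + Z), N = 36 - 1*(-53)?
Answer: -24166 + √8023 ≈ -24076.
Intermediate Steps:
N = 89 (N = 36 + 53 = 89)
q(Z) = 2*Z*(30 + Z) (q(Z) = (30 + Z)*(2*Z) = 2*Z*(30 + Z))
F(O) = -88 + O (F(O) = O - 88 = -88 + O)
y = √8023 (y = √(2641 + 2*39*(30 + 39)) = √(2641 + 2*39*69) = √(2641 + 5382) = √8023 ≈ 89.571)
(F(N) - 24167) + y = ((-88 + 89) - 24167) + √8023 = (1 - 24167) + √8023 = -24166 + √8023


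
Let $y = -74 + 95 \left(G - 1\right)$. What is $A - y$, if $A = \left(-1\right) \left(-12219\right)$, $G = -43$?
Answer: $16473$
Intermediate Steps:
$A = 12219$
$y = -4254$ ($y = -74 + 95 \left(-43 - 1\right) = -74 + 95 \left(-44\right) = -74 - 4180 = -4254$)
$A - y = 12219 - -4254 = 12219 + 4254 = 16473$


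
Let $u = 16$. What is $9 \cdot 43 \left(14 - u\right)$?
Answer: $-774$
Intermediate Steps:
$9 \cdot 43 \left(14 - u\right) = 9 \cdot 43 \left(14 - 16\right) = 387 \left(14 - 16\right) = 387 \left(-2\right) = -774$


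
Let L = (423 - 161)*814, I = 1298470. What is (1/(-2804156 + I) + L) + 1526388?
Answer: 2619375684015/1505686 ≈ 1.7397e+6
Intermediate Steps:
L = 213268 (L = 262*814 = 213268)
(1/(-2804156 + I) + L) + 1526388 = (1/(-2804156 + 1298470) + 213268) + 1526388 = (1/(-1505686) + 213268) + 1526388 = (-1/1505686 + 213268) + 1526388 = 321114641847/1505686 + 1526388 = 2619375684015/1505686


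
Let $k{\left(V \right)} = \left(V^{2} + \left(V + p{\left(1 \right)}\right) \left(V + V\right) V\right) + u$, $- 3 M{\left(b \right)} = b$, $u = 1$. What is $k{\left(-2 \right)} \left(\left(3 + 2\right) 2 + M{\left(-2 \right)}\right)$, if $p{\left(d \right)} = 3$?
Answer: $\frac{416}{3} \approx 138.67$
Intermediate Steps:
$M{\left(b \right)} = - \frac{b}{3}$
$k{\left(V \right)} = 1 + V^{2} + 2 V^{2} \left(3 + V\right)$ ($k{\left(V \right)} = \left(V^{2} + \left(V + 3\right) \left(V + V\right) V\right) + 1 = \left(V^{2} + \left(3 + V\right) 2 V V\right) + 1 = \left(V^{2} + 2 V \left(3 + V\right) V\right) + 1 = \left(V^{2} + 2 V^{2} \left(3 + V\right)\right) + 1 = 1 + V^{2} + 2 V^{2} \left(3 + V\right)$)
$k{\left(-2 \right)} \left(\left(3 + 2\right) 2 + M{\left(-2 \right)}\right) = \left(1 + 2 \left(-2\right)^{3} + 7 \left(-2\right)^{2}\right) \left(\left(3 + 2\right) 2 - - \frac{2}{3}\right) = \left(1 + 2 \left(-8\right) + 7 \cdot 4\right) \left(5 \cdot 2 + \frac{2}{3}\right) = \left(1 - 16 + 28\right) \left(10 + \frac{2}{3}\right) = 13 \cdot \frac{32}{3} = \frac{416}{3}$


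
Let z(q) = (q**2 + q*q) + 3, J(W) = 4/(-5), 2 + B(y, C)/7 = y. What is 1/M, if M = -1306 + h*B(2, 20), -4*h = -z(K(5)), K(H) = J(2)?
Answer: -1/1306 ≈ -0.00076570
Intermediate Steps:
B(y, C) = -14 + 7*y
J(W) = -4/5 (J(W) = 4*(-1/5) = -4/5)
K(H) = -4/5
z(q) = 3 + 2*q**2 (z(q) = (q**2 + q**2) + 3 = 2*q**2 + 3 = 3 + 2*q**2)
h = 107/100 (h = -(-1)*(3 + 2*(-4/5)**2)/4 = -(-1)*(3 + 2*(16/25))/4 = -(-1)*(3 + 32/25)/4 = -(-1)*107/(4*25) = -1/4*(-107/25) = 107/100 ≈ 1.0700)
M = -1306 (M = -1306 + 107*(-14 + 7*2)/100 = -1306 + 107*(-14 + 14)/100 = -1306 + (107/100)*0 = -1306 + 0 = -1306)
1/M = 1/(-1306) = -1/1306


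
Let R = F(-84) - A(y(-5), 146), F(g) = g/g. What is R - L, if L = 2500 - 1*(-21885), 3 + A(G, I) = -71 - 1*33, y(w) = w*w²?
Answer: -24277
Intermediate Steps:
y(w) = w³
A(G, I) = -107 (A(G, I) = -3 + (-71 - 1*33) = -3 + (-71 - 33) = -3 - 104 = -107)
F(g) = 1
L = 24385 (L = 2500 + 21885 = 24385)
R = 108 (R = 1 - 1*(-107) = 1 + 107 = 108)
R - L = 108 - 1*24385 = 108 - 24385 = -24277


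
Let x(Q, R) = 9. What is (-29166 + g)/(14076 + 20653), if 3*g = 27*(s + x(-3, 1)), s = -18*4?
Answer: -29733/34729 ≈ -0.85614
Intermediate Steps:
s = -72
g = -567 (g = (27*(-72 + 9))/3 = (27*(-63))/3 = (⅓)*(-1701) = -567)
(-29166 + g)/(14076 + 20653) = (-29166 - 567)/(14076 + 20653) = -29733/34729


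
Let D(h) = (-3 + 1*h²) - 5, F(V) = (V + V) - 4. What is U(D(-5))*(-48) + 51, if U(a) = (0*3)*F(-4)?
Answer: 51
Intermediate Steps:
F(V) = -4 + 2*V (F(V) = 2*V - 4 = -4 + 2*V)
D(h) = -8 + h² (D(h) = (-3 + h²) - 5 = -8 + h²)
U(a) = 0 (U(a) = (0*3)*(-4 + 2*(-4)) = 0*(-4 - 8) = 0*(-12) = 0)
U(D(-5))*(-48) + 51 = 0*(-48) + 51 = 0 + 51 = 51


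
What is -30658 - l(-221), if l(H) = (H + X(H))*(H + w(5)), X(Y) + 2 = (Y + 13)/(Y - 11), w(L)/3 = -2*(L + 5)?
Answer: -2699003/29 ≈ -93069.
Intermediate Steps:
w(L) = -30 - 6*L (w(L) = 3*(-2*(L + 5)) = 3*(-2*(5 + L)) = 3*(-10 - 2*L) = -30 - 6*L)
X(Y) = -2 + (13 + Y)/(-11 + Y) (X(Y) = -2 + (Y + 13)/(Y - 11) = -2 + (13 + Y)/(-11 + Y))
l(H) = (-60 + H)*(H + (35 - H)/(-11 + H)) (l(H) = (H + (35 - H)/(-11 + H))*(H + (-30 - 6*5)) = (H + (35 - H)/(-11 + H))*(H + (-30 - 30)) = (H + (35 - H)/(-11 + H))*(H - 60) = (H + (35 - H)/(-11 + H))*(-60 + H) = (-60 + H)*(H + (35 - H)/(-11 + H)))
-30658 - l(-221) = -30658 - (-2100 + (-221)³ - 72*(-221)² + 755*(-221))/(-11 - 221) = -30658 - (-2100 - 10793861 - 72*48841 - 166855)/(-232) = -30658 - (-1)*(-2100 - 10793861 - 3516552 - 166855)/232 = -30658 - (-1)*(-14479368)/232 = -30658 - 1*1809921/29 = -30658 - 1809921/29 = -2699003/29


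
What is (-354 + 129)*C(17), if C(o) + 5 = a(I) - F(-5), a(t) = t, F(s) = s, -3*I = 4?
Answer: 300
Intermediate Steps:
I = -4/3 (I = -1/3*4 = -4/3 ≈ -1.3333)
C(o) = -4/3 (C(o) = -5 + (-4/3 - 1*(-5)) = -5 + (-4/3 + 5) = -5 + 11/3 = -4/3)
(-354 + 129)*C(17) = (-354 + 129)*(-4/3) = -225*(-4/3) = 300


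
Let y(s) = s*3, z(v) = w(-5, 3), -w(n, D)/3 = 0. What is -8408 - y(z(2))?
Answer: -8408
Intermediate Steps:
w(n, D) = 0 (w(n, D) = -3*0 = 0)
z(v) = 0
y(s) = 3*s
-8408 - y(z(2)) = -8408 - 3*0 = -8408 - 1*0 = -8408 + 0 = -8408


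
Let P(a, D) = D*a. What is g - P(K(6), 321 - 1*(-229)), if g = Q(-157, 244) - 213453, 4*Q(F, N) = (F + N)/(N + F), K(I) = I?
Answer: -867011/4 ≈ -2.1675e+5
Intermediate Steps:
Q(F, N) = ¼ (Q(F, N) = ((F + N)/(N + F))/4 = ((F + N)/(F + N))/4 = (¼)*1 = ¼)
g = -853811/4 (g = ¼ - 213453 = -853811/4 ≈ -2.1345e+5)
g - P(K(6), 321 - 1*(-229)) = -853811/4 - (321 - 1*(-229))*6 = -853811/4 - (321 + 229)*6 = -853811/4 - 550*6 = -853811/4 - 1*3300 = -853811/4 - 3300 = -867011/4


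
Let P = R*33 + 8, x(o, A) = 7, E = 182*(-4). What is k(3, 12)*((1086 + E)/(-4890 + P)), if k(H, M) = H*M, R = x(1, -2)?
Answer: -12888/4651 ≈ -2.7710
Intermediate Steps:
E = -728
R = 7
P = 239 (P = 7*33 + 8 = 231 + 8 = 239)
k(3, 12)*((1086 + E)/(-4890 + P)) = (3*12)*((1086 - 728)/(-4890 + 239)) = 36*(358/(-4651)) = 36*(358*(-1/4651)) = 36*(-358/4651) = -12888/4651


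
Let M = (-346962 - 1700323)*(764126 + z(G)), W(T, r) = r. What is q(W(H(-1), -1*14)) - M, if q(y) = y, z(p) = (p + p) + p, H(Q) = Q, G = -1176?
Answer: 1557160876416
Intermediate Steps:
z(p) = 3*p (z(p) = 2*p + p = 3*p)
M = -1557160876430 (M = (-346962 - 1700323)*(764126 + 3*(-1176)) = -2047285*(764126 - 3528) = -2047285*760598 = -1557160876430)
q(W(H(-1), -1*14)) - M = -1*14 - 1*(-1557160876430) = -14 + 1557160876430 = 1557160876416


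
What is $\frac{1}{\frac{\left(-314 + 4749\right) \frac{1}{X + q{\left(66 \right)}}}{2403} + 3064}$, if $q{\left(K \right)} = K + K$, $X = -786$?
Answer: $\frac{1571562}{4815261533} \approx 0.00032637$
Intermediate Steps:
$q{\left(K \right)} = 2 K$
$\frac{1}{\frac{\left(-314 + 4749\right) \frac{1}{X + q{\left(66 \right)}}}{2403} + 3064} = \frac{1}{\frac{\left(-314 + 4749\right) \frac{1}{-786 + 2 \cdot 66}}{2403} + 3064} = \frac{1}{\frac{4435}{-786 + 132} \cdot \frac{1}{2403} + 3064} = \frac{1}{\frac{4435}{-654} \cdot \frac{1}{2403} + 3064} = \frac{1}{4435 \left(- \frac{1}{654}\right) \frac{1}{2403} + 3064} = \frac{1}{\left(- \frac{4435}{654}\right) \frac{1}{2403} + 3064} = \frac{1}{- \frac{4435}{1571562} + 3064} = \frac{1}{\frac{4815261533}{1571562}} = \frac{1571562}{4815261533}$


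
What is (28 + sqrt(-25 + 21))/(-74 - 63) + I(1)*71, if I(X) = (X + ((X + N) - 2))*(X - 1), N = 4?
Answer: -28/137 - 2*I/137 ≈ -0.20438 - 0.014599*I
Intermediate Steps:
I(X) = (-1 + X)*(2 + 2*X) (I(X) = (X + ((X + 4) - 2))*(X - 1) = (X + ((4 + X) - 2))*(-1 + X) = (X + (2 + X))*(-1 + X) = (2 + 2*X)*(-1 + X) = (-1 + X)*(2 + 2*X))
(28 + sqrt(-25 + 21))/(-74 - 63) + I(1)*71 = (28 + sqrt(-25 + 21))/(-74 - 63) + (-2 + 2*1**2)*71 = (28 + sqrt(-4))/(-137) + (-2 + 2*1)*71 = (28 + 2*I)*(-1/137) + (-2 + 2)*71 = (-28/137 - 2*I/137) + 0*71 = (-28/137 - 2*I/137) + 0 = -28/137 - 2*I/137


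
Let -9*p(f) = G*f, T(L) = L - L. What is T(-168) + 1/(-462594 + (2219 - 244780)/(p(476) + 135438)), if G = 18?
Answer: -12226/5655696295 ≈ -2.1617e-6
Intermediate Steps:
T(L) = 0
p(f) = -2*f
T(-168) + 1/(-462594 + (2219 - 244780)/(p(476) + 135438)) = 0 + 1/(-462594 + (2219 - 244780)/(-2*476 + 135438)) = 0 + 1/(-462594 - 242561/(-952 + 135438)) = 0 + 1/(-462594 - 242561/134486) = 0 + 1/(-462594 - 242561*1/134486) = 0 + 1/(-462594 - 22051/12226) = 0 + 1/(-5655696295/12226) = 0 - 12226/5655696295 = -12226/5655696295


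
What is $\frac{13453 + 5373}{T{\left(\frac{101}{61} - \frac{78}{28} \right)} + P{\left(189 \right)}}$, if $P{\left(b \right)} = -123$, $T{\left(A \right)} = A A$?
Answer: $- \frac{13730103016}{88774643} \approx -154.66$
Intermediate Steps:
$T{\left(A \right)} = A^{2}$
$\frac{13453 + 5373}{T{\left(\frac{101}{61} - \frac{78}{28} \right)} + P{\left(189 \right)}} = \frac{13453 + 5373}{\left(\frac{101}{61} - \frac{78}{28}\right)^{2} - 123} = \frac{18826}{\left(101 \cdot \frac{1}{61} - \frac{39}{14}\right)^{2} - 123} = \frac{18826}{\left(\frac{101}{61} - \frac{39}{14}\right)^{2} - 123} = \frac{18826}{\left(- \frac{965}{854}\right)^{2} - 123} = \frac{18826}{\frac{931225}{729316} - 123} = \frac{18826}{- \frac{88774643}{729316}} = 18826 \left(- \frac{729316}{88774643}\right) = - \frac{13730103016}{88774643}$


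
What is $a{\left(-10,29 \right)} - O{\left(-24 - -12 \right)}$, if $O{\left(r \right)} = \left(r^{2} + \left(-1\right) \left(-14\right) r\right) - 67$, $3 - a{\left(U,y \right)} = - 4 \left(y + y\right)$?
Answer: $326$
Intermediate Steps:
$a{\left(U,y \right)} = 3 + 8 y$ ($a{\left(U,y \right)} = 3 - - 4 \left(y + y\right) = 3 - - 4 \cdot 2 y = 3 - - 8 y = 3 + 8 y$)
$O{\left(r \right)} = -67 + r^{2} + 14 r$ ($O{\left(r \right)} = \left(r^{2} + 14 r\right) - 67 = -67 + r^{2} + 14 r$)
$a{\left(-10,29 \right)} - O{\left(-24 - -12 \right)} = \left(3 + 8 \cdot 29\right) - \left(-67 + \left(-24 - -12\right)^{2} + 14 \left(-24 - -12\right)\right) = \left(3 + 232\right) - \left(-67 + \left(-24 + 12\right)^{2} + 14 \left(-24 + 12\right)\right) = 235 - \left(-67 + \left(-12\right)^{2} + 14 \left(-12\right)\right) = 235 - \left(-67 + 144 - 168\right) = 235 - -91 = 235 + 91 = 326$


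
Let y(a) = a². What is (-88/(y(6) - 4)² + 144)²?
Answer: 339333241/16384 ≈ 20711.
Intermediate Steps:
(-88/(y(6) - 4)² + 144)² = (-88/(6² - 4)² + 144)² = (-88/(36 - 4)² + 144)² = (-88/(32²) + 144)² = (-88/1024 + 144)² = (-88*1/1024 + 144)² = (-11/128 + 144)² = (18421/128)² = 339333241/16384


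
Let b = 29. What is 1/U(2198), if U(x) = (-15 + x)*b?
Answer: 1/63307 ≈ 1.5796e-5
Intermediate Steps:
U(x) = -435 + 29*x (U(x) = (-15 + x)*29 = -435 + 29*x)
1/U(2198) = 1/(-435 + 29*2198) = 1/(-435 + 63742) = 1/63307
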